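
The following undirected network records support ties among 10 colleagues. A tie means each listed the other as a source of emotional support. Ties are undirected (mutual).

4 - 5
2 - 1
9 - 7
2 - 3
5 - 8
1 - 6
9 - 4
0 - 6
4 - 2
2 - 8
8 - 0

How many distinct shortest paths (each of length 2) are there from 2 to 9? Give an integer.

1

The shortest distance is 2, and the only length-2 path is 2–4–9. So there is exactly 1 shortest path.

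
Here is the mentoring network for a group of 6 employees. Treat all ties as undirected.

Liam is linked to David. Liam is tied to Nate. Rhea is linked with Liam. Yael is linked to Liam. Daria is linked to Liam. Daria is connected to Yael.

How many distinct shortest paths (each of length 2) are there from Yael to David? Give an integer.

1

The shortest distance is 2, and the only length-2 path is Yael–Liam–David. So there is exactly 1 shortest path.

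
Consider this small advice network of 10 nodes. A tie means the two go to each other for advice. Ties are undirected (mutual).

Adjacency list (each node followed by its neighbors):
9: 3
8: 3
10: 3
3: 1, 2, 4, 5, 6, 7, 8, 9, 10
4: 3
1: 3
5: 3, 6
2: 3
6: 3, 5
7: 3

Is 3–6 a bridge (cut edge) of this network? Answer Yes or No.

No

Even without that edge, 3 still reaches 6 via 3 – 5 – 6, so the network stays connected. Not a bridge.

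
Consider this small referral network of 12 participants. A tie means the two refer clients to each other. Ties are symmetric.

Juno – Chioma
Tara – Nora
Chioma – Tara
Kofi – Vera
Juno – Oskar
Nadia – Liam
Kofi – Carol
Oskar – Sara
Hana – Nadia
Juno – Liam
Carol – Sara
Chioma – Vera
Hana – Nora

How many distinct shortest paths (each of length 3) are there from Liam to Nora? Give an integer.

The shortest distance is 3, and the only length-3 path is Liam–Nadia–Hana–Nora. So there is exactly 1 shortest path.

1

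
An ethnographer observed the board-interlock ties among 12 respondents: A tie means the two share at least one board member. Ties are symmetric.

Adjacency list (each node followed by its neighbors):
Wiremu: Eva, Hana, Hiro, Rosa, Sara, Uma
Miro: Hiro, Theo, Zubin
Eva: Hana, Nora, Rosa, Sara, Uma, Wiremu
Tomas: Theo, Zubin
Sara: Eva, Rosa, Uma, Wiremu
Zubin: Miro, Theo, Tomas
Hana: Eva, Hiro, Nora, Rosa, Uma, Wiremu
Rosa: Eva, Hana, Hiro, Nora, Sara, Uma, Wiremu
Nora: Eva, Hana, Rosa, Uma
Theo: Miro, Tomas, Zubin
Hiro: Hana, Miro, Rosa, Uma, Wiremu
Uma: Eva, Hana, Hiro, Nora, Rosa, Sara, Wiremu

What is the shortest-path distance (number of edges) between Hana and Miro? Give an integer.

One shortest route is Hana – Hiro – Miro, which uses 2 edges, and Hana and Miro are not directly tied, so nothing shorter exists. So d(Hana,Miro) = 2.

2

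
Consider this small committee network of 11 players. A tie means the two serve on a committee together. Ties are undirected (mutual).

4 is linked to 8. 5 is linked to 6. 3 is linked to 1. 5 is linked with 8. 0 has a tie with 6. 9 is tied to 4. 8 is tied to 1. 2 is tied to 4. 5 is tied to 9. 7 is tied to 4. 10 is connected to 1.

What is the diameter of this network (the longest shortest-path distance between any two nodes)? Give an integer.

Eccentricity of each node (its greatest distance to any other): 0:5, 1:4, 2:5, 3:5, 4:4, 5:3, 6:4, 7:5, 8:3, 9:4, 10:5.
The maximum eccentricity is 5, realized for instance by the pair 2–0 via 2 – 4 – 8 – 5 – 6 – 0. So the diameter is 5.

5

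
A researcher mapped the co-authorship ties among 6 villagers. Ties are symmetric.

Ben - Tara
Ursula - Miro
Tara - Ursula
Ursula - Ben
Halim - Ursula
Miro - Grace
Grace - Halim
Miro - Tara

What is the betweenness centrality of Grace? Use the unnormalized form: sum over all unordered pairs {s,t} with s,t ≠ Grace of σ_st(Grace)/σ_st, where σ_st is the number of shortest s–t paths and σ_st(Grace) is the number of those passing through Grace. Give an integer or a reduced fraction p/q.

1/2

Pairs whose geodesics pass through Grace — Halim–Miro: 1/2.
All other pairs contribute 0.
Summing the contributions gives betweenness(Grace) = 1/2.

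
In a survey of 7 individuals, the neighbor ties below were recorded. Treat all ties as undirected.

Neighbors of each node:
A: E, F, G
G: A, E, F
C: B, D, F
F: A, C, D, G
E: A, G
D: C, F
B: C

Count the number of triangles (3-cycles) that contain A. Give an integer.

A's neighbors: E, F, and G.
Neighbor pairs that are themselves tied: A–E–G; A–F–G. Each forms one triangle with A, for 2 in total.

2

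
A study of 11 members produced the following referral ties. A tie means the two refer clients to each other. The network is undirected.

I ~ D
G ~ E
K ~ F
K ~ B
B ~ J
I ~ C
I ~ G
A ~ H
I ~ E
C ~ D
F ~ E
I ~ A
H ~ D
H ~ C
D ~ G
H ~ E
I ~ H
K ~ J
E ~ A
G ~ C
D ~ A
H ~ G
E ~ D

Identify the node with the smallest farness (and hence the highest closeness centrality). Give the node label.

Farness (sum of distances to all others) for each node — A:21, B:32, C:25, D:19, E:16, F:19, G:20, H:19, I:19, J:32, K:24.
The smallest farness is 16, for E, so E has the highest closeness.

E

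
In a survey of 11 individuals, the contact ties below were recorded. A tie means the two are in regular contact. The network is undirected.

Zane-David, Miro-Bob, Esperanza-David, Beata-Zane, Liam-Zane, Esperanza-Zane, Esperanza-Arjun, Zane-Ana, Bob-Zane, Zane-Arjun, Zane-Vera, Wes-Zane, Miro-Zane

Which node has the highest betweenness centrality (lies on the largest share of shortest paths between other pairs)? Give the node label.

Zane

Unnormalized betweenness of each node: Ana:0, Arjun:0, Beata:0, Bob:0, David:0, Esperanza:1/2, Liam:0, Miro:0, Vera:0, Wes:0, Zane:83/2.
Zane has the largest value, 83/2, making it the main broker — the node through which the most shortest paths run.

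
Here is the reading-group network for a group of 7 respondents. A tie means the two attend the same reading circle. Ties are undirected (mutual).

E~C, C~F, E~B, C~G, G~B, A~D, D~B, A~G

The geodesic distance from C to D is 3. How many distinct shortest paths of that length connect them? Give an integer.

The shortest distance is 3. The length-3 paths are: C–G–B–D; C–E–B–D; C–G–A–D.
That gives 3 distinct shortest paths.

3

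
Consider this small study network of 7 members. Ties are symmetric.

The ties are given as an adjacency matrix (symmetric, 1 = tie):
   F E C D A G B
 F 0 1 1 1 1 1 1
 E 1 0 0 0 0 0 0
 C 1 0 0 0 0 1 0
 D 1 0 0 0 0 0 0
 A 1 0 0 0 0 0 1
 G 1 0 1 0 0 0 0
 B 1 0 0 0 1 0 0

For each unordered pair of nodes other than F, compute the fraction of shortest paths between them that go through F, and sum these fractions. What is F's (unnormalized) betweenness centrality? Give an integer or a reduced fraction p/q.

13

Pairs whose geodesics pass through F — E–C: 1; E–D: 1; E–A: 1; E–G: 1; E–B: 1; C–D: 1; C–A: 1; C–B: 1; D–A: 1; D–G: 1; D–B: 1; A–G: 1; G–B: 1.
All other pairs contribute 0.
Summing the contributions gives betweenness(F) = 13.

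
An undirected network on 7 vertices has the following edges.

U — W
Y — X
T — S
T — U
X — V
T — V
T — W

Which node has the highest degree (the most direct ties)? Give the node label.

T

Degrees — S:1, T:4, U:2, V:2, W:2, X:2, Y:1.
The maximum is 4, attained only by T.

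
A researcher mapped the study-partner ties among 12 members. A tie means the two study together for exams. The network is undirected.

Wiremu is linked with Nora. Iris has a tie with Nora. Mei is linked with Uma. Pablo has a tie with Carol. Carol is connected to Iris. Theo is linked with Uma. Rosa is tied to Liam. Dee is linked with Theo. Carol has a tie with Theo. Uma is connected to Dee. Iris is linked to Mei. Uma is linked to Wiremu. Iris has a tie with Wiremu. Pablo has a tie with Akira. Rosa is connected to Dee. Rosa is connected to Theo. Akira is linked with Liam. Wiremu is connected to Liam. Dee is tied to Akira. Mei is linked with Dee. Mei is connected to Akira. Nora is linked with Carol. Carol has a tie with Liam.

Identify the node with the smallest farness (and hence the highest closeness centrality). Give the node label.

Carol

Farness (sum of distances to all others) for each node — Akira:19, Carol:17, Dee:18, Iris:19, Liam:18, Mei:18, Nora:22, Pablo:23, Rosa:22, Theo:18, Uma:19, Wiremu:19.
The smallest farness is 17, for Carol, so Carol has the highest closeness.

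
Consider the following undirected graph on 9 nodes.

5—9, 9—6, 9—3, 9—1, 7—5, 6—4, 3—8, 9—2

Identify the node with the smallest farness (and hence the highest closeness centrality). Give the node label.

Farness (sum of distances to all others) for each node — 1:18, 2:18, 3:16, 4:23, 5:16, 6:16, 7:23, 8:23, 9:11.
The smallest farness is 11, for 9, so 9 has the highest closeness.

9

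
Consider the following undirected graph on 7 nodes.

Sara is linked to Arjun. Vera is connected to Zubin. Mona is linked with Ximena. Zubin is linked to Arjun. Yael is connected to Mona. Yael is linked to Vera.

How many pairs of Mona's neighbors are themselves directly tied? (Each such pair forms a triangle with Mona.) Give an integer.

0

Mona's neighbors are Ximena and Yael, but none of them are tied to each other, so no triangle contains Mona.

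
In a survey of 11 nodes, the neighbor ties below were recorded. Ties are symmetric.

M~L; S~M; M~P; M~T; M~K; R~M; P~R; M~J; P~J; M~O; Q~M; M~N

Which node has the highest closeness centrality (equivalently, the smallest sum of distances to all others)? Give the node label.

M

Farness (sum of distances to all others) for each node — J:18, K:19, L:19, M:10, N:19, O:19, P:17, Q:19, R:18, S:19, T:19.
The smallest farness is 10, for M, so M has the highest closeness.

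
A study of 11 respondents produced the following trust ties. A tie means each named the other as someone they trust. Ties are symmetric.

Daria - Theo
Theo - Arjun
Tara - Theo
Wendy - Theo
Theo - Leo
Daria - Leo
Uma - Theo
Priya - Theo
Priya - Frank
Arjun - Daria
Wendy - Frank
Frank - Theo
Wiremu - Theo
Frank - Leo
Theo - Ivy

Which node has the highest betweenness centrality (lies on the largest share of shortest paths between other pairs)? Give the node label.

Unnormalized betweenness of each node: Arjun:0, Daria:1/2, Frank:3/2, Ivy:0, Leo:1/2, Priya:0, Tara:0, Theo:75/2, Uma:0, Wendy:0, Wiremu:0.
Theo has the largest value, 75/2, making it the main broker — the node through which the most shortest paths run.

Theo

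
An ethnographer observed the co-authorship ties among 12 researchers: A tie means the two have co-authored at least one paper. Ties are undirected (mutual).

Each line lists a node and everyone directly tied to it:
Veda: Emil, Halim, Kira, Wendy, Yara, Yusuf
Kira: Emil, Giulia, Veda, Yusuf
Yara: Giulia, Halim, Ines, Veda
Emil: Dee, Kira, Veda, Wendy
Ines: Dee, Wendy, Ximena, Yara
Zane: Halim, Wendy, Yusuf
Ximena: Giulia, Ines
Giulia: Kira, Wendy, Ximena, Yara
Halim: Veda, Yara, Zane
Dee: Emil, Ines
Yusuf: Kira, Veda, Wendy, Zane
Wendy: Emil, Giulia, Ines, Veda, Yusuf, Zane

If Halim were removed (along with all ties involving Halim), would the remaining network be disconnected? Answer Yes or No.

No

Even without Halim, every remaining node can still reach every other (the residual graph is connected), so Halim is not a cut vertex.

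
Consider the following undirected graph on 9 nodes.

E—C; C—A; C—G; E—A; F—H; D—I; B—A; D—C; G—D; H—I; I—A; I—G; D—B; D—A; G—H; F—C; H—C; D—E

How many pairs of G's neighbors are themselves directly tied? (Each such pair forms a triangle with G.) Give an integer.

4

G's neighbors: C, D, H, and I.
Neighbor pairs that are themselves tied: G–C–D; G–C–H; G–D–I; G–H–I. Each forms one triangle with G, for 4 in total.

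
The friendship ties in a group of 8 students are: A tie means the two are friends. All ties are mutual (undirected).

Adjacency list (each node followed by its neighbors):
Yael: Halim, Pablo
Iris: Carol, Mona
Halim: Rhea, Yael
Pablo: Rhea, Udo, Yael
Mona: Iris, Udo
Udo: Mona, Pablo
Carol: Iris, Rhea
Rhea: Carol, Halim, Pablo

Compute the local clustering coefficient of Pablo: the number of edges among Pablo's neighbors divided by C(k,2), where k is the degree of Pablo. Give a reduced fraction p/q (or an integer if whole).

Pablo's neighbors: Rhea, Udo, and Yael (k = 3).
Possible neighbor pairs: C(3,2) = 3. Edges among them: none → e = 0.
Clustering(Pablo) = 0/3 = 0.

0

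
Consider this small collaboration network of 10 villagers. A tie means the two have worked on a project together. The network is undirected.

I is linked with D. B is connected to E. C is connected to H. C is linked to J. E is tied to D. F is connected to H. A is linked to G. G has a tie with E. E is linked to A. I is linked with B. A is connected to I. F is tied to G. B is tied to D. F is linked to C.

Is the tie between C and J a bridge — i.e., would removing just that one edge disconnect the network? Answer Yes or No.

Yes

Without the C–J edge there is no alternate route between C and J, so the network disconnects. It is a bridge.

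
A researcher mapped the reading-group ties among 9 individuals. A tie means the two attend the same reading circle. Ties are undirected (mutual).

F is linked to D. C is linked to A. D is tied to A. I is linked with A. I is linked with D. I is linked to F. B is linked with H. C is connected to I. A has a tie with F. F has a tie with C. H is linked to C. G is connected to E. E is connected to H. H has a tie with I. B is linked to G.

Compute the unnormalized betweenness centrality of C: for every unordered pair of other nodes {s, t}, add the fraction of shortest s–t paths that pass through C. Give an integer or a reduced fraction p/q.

4

Pairs whose geodesics pass through C — A–G: 2/4; A–E: 1/2; A–H: 1/2; A–B: 1/2; F–G: 2/4; F–E: 1/2; F–H: 1/2; F–B: 1/2.
All other pairs contribute 0.
Summing the contributions gives betweenness(C) = 4.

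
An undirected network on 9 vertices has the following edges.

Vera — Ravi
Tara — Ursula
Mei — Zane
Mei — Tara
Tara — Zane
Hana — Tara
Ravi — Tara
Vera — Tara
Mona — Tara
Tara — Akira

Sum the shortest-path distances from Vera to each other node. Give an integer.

Distances from Vera: Akira:2, Hana:2, Mei:2, Mona:2, Ravi:1, Tara:1, Ursula:2, Zane:2.
Sum = 2 + 2 + 2 + 2 + 1 + 1 + 2 + 2 = 14.

14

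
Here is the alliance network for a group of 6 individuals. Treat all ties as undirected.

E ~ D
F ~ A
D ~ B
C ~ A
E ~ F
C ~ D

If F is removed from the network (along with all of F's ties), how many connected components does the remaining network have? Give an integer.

1

F's neighbors (A and E) remain reachable from one another through other ties, so the rest of the network stays in one piece.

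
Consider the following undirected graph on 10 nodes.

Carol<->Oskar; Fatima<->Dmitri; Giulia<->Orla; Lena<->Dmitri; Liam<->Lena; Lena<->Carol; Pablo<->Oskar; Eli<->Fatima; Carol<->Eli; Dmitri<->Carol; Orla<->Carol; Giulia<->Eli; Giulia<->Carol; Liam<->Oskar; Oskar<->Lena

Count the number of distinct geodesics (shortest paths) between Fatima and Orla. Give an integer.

3

The shortest distance is 3. The length-3 paths are: Fatima–Dmitri–Carol–Orla; Fatima–Eli–Carol–Orla; Fatima–Eli–Giulia–Orla.
That gives 3 distinct shortest paths.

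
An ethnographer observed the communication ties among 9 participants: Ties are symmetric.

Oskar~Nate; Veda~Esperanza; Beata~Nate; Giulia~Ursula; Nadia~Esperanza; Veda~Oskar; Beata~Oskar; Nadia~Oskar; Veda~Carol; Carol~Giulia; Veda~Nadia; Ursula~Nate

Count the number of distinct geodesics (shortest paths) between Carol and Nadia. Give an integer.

The shortest distance is 2, and the only length-2 path is Carol–Veda–Nadia. So there is exactly 1 shortest path.

1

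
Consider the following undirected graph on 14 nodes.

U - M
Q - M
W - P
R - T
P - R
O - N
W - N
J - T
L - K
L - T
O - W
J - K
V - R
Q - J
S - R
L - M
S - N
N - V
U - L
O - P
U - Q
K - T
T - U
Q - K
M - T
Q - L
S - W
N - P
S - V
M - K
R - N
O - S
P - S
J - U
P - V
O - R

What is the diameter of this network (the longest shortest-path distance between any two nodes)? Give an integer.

Eccentricity of each node (its greatest distance to any other): J:4, K:4, L:4, M:4, N:4, O:4, P:4, Q:5, R:3, S:4, T:3, U:4, V:4, W:5.
The maximum eccentricity is 5, realized for instance by the pair W–Q via W – S – R – T – J – Q. So the diameter is 5.

5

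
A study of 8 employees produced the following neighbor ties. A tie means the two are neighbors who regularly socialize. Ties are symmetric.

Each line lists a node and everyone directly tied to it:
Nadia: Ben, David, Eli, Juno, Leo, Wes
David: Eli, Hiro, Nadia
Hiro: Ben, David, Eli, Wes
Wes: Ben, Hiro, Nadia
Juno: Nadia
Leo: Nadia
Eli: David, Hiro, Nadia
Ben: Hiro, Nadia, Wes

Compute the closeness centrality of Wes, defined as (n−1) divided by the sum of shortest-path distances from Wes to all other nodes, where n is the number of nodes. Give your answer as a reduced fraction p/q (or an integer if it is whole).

Distances from Wes: Ben:1, David:2, Eli:2, Hiro:1, Juno:2, Leo:2, Nadia:1. Sum = 11.
n = 8, so closeness = 7/11.

7/11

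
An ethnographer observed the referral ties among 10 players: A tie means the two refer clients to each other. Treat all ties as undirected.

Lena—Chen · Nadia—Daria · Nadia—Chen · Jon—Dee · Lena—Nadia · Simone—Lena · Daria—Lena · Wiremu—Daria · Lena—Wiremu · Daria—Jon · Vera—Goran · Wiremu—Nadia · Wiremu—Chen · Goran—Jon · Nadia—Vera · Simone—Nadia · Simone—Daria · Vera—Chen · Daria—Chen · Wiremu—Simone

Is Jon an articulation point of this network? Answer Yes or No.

Yes

Removing Jon leaves {Chen, Daria, Goran, Lena, Nadia, Simone, Vera, and Wiremu} with no path to {Dee}, so the network splits into 2 components. Jon is a cut vertex.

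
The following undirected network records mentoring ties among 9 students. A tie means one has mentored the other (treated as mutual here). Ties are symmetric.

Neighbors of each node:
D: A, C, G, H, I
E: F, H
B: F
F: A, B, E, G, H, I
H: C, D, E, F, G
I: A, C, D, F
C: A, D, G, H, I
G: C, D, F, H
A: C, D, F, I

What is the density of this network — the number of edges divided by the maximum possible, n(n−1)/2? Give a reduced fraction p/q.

There are 18 edges and 9 nodes, so the maximum possible is C(9,2) = 36.
Density = 18/36 = 1/2.

1/2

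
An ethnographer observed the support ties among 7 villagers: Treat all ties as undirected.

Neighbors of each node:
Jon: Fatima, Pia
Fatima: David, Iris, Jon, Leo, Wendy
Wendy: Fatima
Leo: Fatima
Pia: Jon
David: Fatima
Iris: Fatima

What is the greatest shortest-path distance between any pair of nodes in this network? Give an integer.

3

Eccentricity of each node (its greatest distance to any other): David:3, Fatima:2, Iris:3, Jon:2, Leo:3, Pia:3, Wendy:3.
The maximum eccentricity is 3, realized for instance by the pair Iris–Pia via Iris – Fatima – Jon – Pia. So the diameter is 3.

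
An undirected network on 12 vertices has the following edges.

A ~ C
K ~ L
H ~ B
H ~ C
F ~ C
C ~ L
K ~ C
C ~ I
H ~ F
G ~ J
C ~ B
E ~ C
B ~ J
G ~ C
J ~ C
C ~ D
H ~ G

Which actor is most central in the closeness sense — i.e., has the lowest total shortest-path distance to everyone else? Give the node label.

C

Farness (sum of distances to all others) for each node — A:21, B:19, C:11, D:21, E:21, F:20, G:19, H:18, I:21, J:19, K:20, L:20.
The smallest farness is 11, for C, so C has the highest closeness.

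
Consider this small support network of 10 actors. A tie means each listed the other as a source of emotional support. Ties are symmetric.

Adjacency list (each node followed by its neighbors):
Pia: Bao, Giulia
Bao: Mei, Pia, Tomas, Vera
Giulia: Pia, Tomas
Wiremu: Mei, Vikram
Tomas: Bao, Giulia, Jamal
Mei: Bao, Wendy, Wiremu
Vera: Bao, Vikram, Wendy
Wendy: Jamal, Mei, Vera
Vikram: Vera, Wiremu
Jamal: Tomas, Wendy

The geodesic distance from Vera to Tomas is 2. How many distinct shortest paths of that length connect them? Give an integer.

1

The shortest distance is 2, and the only length-2 path is Vera–Bao–Tomas. So there is exactly 1 shortest path.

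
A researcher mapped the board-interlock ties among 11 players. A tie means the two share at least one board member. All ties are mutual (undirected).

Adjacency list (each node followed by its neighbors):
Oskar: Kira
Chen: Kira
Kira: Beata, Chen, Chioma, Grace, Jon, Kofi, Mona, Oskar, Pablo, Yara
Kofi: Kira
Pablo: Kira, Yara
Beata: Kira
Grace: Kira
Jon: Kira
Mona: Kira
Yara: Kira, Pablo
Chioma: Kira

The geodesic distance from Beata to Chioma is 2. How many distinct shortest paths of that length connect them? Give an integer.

The shortest distance is 2, and the only length-2 path is Beata–Kira–Chioma. So there is exactly 1 shortest path.

1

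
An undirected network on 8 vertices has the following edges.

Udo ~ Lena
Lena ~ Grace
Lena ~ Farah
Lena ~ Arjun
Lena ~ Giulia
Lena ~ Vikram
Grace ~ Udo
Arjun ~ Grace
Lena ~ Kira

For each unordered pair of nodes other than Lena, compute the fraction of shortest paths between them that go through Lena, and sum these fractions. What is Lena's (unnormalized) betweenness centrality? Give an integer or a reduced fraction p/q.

37/2

Pairs whose geodesics pass through Lena — Vikram–Farah: 1; Vikram–Kira: 1; Vikram–Arjun: 1; Vikram–Udo: 1; Vikram–Giulia: 1; Vikram–Grace: 1; Farah–Kira: 1; Farah–Arjun: 1; Farah–Udo: 1; Farah–Giulia: 1; Farah–Grace: 1; Kira–Arjun: 1; Kira–Udo: 1; Kira–Giulia: 1 … (+5 more pairs).
All other pairs contribute 0.
Summing the contributions gives betweenness(Lena) = 37/2.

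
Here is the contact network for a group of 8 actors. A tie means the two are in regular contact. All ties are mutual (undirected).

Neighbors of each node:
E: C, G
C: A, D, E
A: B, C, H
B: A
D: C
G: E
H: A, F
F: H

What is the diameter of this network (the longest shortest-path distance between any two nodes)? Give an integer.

Eccentricity of each node (its greatest distance to any other): A:3, B:4, C:3, D:4, E:4, F:5, G:5, H:4.
The maximum eccentricity is 5, realized for instance by the pair G–F via G – E – C – A – H – F. So the diameter is 5.

5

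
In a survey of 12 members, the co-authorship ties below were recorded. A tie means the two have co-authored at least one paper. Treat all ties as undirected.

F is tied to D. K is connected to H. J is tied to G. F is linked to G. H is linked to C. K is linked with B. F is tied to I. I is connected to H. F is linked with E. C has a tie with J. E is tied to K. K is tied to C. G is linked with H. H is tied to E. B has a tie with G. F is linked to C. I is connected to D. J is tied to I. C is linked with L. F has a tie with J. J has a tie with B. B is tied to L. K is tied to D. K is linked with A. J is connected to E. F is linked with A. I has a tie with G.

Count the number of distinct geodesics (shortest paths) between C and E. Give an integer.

4

The shortest distance is 2. The length-2 paths are: C–J–E; C–F–E; C–K–E; C–H–E.
That gives 4 distinct shortest paths.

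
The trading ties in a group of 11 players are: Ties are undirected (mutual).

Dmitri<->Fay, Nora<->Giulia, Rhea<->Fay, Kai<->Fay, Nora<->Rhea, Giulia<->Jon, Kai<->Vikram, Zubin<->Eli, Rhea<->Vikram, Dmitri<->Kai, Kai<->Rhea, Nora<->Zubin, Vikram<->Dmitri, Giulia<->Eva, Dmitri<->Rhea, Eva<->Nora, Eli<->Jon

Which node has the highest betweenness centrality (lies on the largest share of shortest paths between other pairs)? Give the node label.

Unnormalized betweenness of each node: Dmitri:1/3, Eli:1, Eva:0, Fay:0, Giulia:15/2, Jon:3/2, Kai:1/3, Nora:55/2, Rhea:73/3, Vikram:0, Zubin:13/2.
Nora has the largest value, 55/2, making it the main broker — the node through which the most shortest paths run.

Nora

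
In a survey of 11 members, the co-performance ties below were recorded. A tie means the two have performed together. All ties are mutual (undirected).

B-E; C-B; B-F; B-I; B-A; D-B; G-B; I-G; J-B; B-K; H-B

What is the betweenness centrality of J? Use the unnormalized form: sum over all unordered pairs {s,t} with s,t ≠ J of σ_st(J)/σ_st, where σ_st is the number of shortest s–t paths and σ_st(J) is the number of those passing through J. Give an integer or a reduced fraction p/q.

0

No shortest path between any pair of other nodes passes through J.
Summing the contributions gives betweenness(J) = 0.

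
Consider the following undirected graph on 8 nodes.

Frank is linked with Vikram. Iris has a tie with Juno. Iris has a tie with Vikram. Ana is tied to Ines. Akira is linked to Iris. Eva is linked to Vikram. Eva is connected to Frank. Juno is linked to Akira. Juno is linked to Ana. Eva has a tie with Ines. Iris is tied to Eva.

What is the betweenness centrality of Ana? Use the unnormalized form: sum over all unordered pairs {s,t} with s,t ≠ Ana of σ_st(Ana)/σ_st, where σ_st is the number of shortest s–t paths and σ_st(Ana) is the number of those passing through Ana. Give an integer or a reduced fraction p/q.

3/2

Pairs whose geodesics pass through Ana — Ines–Akira: 1/2; Ines–Juno: 1.
All other pairs contribute 0.
Summing the contributions gives betweenness(Ana) = 3/2.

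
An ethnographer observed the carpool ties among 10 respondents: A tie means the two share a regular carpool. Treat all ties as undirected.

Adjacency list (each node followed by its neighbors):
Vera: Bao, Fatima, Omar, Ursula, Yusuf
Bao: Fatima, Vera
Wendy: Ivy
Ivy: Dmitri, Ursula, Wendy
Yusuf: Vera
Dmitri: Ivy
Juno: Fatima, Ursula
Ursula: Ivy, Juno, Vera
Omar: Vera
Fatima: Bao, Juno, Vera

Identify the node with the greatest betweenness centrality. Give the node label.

Vera

Unnormalized betweenness of each node: Bao:0, Dmitri:0, Fatima:5/2, Ivy:15, Juno:2, Omar:0, Ursula:39/2, Vera:21, Wendy:0, Yusuf:0.
Vera has the largest value, 21, making it the main broker — the node through which the most shortest paths run.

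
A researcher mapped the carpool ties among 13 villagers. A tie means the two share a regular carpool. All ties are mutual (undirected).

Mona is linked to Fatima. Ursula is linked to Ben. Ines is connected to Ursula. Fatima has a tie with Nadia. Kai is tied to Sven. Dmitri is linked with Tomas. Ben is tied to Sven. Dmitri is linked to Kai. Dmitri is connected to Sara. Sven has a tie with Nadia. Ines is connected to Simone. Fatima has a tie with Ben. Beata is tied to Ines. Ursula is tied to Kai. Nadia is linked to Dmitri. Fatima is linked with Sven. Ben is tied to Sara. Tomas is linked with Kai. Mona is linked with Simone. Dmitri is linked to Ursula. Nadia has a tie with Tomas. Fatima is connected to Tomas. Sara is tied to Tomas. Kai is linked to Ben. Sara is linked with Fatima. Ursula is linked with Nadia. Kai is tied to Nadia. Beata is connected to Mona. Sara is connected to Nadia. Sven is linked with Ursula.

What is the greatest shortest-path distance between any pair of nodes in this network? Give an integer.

Eccentricity of each node (its greatest distance to any other): Beata:3, Ben:3, Dmitri:3, Fatima:3, Ines:3, Kai:3, Mona:3, Nadia:3, Sara:3, Simone:3, Sven:3, Tomas:3, Ursula:3.
The maximum eccentricity is 3, realized for instance by the pair Sara–Ines via Sara – Dmitri – Ursula – Ines. So the diameter is 3.

3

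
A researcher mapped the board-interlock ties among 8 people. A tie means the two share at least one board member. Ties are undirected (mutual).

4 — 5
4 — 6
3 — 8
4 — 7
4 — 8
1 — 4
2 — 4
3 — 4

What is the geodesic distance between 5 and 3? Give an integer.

2

One shortest route is 5 – 4 – 3, which uses 2 edges, and 5 and 3 are not directly tied, so nothing shorter exists. So d(5,3) = 2.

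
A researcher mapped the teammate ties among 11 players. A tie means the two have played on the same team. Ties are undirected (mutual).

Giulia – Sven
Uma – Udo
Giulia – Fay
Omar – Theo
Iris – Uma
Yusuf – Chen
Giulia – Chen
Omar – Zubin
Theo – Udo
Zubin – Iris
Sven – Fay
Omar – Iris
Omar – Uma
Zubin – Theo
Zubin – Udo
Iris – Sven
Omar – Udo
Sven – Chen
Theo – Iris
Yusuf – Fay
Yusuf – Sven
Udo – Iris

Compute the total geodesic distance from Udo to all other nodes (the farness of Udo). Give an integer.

Distances from Udo: Chen:3, Fay:3, Giulia:3, Iris:1, Omar:1, Sven:2, Theo:1, Uma:1, Yusuf:3, Zubin:1.
Sum = 3 + 3 + 3 + 1 + 1 + 2 + 1 + 1 + 3 + 1 = 19.

19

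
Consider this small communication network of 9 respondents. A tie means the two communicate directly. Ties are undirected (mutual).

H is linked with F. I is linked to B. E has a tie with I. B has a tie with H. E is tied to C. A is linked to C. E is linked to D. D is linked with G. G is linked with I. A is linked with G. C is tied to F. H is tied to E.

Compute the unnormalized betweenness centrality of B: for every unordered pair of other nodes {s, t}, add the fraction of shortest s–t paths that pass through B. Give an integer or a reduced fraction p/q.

7/6

Pairs whose geodesics pass through B — G–H: 1/3; F–I: 1/3; H–I: 1/2.
All other pairs contribute 0.
Summing the contributions gives betweenness(B) = 7/6.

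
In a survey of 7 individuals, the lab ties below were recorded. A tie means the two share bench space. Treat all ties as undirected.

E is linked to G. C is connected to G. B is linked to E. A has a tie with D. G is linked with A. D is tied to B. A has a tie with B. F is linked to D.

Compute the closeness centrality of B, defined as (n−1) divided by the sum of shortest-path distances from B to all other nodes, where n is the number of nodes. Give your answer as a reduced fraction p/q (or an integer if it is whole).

Distances from B: A:1, C:3, D:1, E:1, F:2, G:2. Sum = 10.
n = 7, so closeness = 6/10 = 3/5.

3/5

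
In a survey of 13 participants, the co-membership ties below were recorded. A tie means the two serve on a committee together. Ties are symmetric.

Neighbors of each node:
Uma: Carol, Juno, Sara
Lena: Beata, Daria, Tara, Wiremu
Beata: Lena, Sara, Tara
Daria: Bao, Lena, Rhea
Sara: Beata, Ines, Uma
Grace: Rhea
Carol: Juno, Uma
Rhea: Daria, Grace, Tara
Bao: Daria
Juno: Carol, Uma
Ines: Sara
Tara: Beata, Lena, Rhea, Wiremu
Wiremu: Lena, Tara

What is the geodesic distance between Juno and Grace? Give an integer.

6

One shortest route is Juno – Uma – Sara – Beata – Tara – Rhea – Grace, which uses 6 edges, and at distance 5 from Juno we only reach {Daria, Rhea, Wiremu}, which does not include Grace. So d(Juno,Grace) = 6.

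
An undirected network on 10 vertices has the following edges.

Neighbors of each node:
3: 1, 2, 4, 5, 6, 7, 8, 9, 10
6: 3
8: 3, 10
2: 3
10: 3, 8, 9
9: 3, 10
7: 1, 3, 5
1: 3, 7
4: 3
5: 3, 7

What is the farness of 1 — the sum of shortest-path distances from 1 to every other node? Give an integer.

Distances from 1: 2:2, 3:1, 4:2, 5:2, 6:2, 7:1, 8:2, 9:2, 10:2.
Sum = 2 + 1 + 2 + 2 + 2 + 1 + 2 + 2 + 2 = 16.

16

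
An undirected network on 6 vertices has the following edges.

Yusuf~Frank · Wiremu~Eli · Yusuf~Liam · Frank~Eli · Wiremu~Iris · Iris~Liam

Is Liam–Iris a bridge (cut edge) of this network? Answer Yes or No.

No

Even without that edge, Liam still reaches Iris via Liam – Yusuf – Frank – Eli – Wiremu – Iris, so the network stays connected. Not a bridge.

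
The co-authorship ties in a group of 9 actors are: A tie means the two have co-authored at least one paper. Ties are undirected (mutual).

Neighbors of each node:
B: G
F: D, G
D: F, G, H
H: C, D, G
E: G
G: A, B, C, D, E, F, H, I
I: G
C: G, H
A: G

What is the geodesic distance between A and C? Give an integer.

2

One shortest route is A – G – C, which uses 2 edges, and A and C are not directly tied, so nothing shorter exists. So d(A,C) = 2.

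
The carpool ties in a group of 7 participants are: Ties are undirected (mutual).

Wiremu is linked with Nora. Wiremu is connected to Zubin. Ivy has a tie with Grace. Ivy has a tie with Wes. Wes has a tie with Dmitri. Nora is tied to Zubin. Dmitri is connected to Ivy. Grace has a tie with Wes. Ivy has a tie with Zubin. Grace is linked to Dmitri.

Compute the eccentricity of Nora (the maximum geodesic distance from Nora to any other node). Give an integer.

3

Distances from Nora: Dmitri:3, Grace:3, Ivy:2, Wes:3, Wiremu:1, Zubin:1.
The largest is 3 (to Wes, Grace, and Dmitri), so the eccentricity of Nora is 3.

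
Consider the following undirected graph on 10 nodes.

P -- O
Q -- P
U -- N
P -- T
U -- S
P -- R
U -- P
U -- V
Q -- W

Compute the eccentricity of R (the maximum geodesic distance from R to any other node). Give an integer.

3

Distances from R: N:3, O:2, P:1, Q:2, S:3, T:2, U:2, V:3, W:3.
The largest is 3 (to W, N, V, and S), so the eccentricity of R is 3.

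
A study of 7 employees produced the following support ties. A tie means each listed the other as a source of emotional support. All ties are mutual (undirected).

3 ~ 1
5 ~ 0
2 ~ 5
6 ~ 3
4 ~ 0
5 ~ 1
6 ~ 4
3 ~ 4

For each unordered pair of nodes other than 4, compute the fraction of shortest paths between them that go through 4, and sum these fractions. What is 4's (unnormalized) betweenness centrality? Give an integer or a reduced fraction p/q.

3

Pairs whose geodesics pass through 4 — 6–5: 1/2; 6–0: 1; 6–2: 1/2; 0–3: 1.
All other pairs contribute 0.
Summing the contributions gives betweenness(4) = 3.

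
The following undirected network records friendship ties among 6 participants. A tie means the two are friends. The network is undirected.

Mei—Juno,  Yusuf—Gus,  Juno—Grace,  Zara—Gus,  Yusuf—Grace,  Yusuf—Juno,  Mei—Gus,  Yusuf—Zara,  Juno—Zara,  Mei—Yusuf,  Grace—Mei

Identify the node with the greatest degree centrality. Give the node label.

Degrees — Grace:3, Gus:3, Juno:4, Mei:4, Yusuf:5, Zara:3.
The maximum is 5, attained only by Yusuf.

Yusuf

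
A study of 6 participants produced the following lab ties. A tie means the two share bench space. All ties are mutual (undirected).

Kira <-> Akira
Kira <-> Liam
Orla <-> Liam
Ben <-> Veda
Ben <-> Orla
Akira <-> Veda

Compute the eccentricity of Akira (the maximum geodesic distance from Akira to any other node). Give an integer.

3

Distances from Akira: Ben:2, Kira:1, Liam:2, Orla:3, Veda:1.
The largest is 3 (to Orla), so the eccentricity of Akira is 3.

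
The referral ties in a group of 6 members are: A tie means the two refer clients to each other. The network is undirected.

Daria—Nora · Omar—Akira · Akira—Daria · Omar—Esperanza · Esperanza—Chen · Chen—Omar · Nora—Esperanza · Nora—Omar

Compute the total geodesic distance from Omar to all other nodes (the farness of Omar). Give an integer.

Distances from Omar: Akira:1, Chen:1, Daria:2, Esperanza:1, Nora:1.
Sum = 1 + 1 + 2 + 1 + 1 = 6.

6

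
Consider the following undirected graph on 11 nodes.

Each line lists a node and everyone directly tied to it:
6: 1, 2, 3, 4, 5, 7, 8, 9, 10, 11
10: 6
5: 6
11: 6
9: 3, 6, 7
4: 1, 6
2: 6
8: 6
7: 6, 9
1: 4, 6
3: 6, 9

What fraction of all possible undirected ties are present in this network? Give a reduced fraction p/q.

13/55

There are 13 edges and 11 nodes, so the maximum possible is C(11,2) = 55.
Density = 13/55.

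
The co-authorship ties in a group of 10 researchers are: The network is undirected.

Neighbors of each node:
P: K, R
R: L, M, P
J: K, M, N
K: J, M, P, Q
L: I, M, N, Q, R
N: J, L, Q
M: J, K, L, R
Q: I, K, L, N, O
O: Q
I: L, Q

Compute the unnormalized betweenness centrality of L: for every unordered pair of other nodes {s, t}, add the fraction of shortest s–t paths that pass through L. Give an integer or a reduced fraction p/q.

25/3

Pairs whose geodesics pass through L — Q–R: 1; Q–M: 1/2; O–R: 1; O–M: 1/2; P–N: 1/3; P–I: 1/2; R–N: 1; R–I: 1; M–N: 1/2; M–I: 1; N–I: 1/2; J–I: 2/4.
All other pairs contribute 0.
Summing the contributions gives betweenness(L) = 25/3.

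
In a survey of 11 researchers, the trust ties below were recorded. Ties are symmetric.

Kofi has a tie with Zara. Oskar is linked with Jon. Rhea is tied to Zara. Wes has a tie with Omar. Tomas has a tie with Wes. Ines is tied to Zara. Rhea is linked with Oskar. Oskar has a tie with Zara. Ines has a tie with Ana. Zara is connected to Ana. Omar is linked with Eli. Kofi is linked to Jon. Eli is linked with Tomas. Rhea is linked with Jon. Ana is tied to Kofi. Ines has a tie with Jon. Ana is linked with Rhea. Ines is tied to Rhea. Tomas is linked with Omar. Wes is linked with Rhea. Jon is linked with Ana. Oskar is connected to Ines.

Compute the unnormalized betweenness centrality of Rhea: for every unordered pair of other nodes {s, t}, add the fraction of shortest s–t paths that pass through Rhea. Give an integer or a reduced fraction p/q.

Pairs whose geodesics pass through Rhea — Eli–Ines: 2/2; Eli–Kofi: 6/6; Eli–Oskar: 2/2; Eli–Ana: 2/2; Eli–Jon: 2/2; Eli–Zara: 2/2; Wes–Ines: 1; Wes–Kofi: 3/3; Wes–Oskar: 1; Wes–Ana: 1; Wes–Jon: 1; Wes–Zara: 1; Tomas–Ines: 1; Tomas–Kofi: 3/3 … (+12 more pairs).
All other pairs contribute 0.
Summing the contributions gives betweenness(Rhea) = 489/20.

489/20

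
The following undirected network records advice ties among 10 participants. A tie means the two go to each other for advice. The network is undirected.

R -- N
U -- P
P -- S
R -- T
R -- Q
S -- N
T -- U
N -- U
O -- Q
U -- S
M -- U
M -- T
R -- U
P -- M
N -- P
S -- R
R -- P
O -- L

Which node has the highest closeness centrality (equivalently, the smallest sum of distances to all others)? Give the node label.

R

Farness (sum of distances to all others) for each node — L:31, M:21, N:17, O:23, P:16, Q:17, R:13, S:17, T:18, U:15.
The smallest farness is 13, for R, so R has the highest closeness.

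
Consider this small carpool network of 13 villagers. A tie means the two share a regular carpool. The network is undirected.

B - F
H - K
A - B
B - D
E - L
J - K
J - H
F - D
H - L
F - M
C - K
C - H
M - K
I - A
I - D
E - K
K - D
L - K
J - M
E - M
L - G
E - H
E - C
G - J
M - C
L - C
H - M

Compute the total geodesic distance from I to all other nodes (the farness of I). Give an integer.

30

Distances from I: A:1, B:2, C:3, D:1, E:3, F:2, G:4, H:3, J:3, K:2, L:3, M:3.
Sum = 1 + 2 + 3 + 1 + 3 + 2 + 4 + 3 + 3 + 2 + 3 + 3 = 30.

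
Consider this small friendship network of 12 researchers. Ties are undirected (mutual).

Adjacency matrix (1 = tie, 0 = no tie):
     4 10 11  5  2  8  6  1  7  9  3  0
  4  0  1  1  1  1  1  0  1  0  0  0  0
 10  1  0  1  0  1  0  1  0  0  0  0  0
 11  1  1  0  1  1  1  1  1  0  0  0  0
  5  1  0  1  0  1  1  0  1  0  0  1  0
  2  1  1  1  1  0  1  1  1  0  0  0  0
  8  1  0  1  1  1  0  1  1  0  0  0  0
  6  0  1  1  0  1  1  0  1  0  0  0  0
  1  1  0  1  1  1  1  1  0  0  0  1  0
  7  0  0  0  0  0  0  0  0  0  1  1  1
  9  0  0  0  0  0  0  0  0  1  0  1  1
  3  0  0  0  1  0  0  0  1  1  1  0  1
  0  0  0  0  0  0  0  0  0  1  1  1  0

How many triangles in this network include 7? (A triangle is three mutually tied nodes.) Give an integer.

3

7's neighbors: 0, 3, and 9.
Neighbor pairs that are themselves tied: 7–0–3; 7–0–9; 7–3–9. Each forms one triangle with 7, for 3 in total.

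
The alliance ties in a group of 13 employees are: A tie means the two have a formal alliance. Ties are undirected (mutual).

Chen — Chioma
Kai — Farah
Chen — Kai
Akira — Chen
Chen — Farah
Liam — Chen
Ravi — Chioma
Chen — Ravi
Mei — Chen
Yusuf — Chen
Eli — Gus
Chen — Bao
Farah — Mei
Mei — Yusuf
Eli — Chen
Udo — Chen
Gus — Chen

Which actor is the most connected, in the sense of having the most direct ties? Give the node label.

Degrees — Akira:1, Bao:1, Chen:12, Chioma:2, Eli:2, Farah:3, Gus:2, Kai:2, Liam:1, Mei:3, Ravi:2, Udo:1, Yusuf:2.
The maximum is 12, attained only by Chen.

Chen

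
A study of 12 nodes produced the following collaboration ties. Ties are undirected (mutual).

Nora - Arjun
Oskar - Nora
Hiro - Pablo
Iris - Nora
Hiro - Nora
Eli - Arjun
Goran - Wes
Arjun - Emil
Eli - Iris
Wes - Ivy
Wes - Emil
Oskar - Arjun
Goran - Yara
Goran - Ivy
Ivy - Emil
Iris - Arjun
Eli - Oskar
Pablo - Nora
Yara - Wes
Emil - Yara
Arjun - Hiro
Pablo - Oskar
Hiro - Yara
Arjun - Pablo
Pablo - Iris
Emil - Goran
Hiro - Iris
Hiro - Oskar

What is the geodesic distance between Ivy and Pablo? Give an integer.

One shortest route is Ivy – Emil – Arjun – Pablo, which uses 3 edges, and at distance 2 from Ivy we only reach {Arjun, Yara}, which does not include Pablo. So d(Ivy,Pablo) = 3.

3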